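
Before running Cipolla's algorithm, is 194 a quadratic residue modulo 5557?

yes

Factor out 2: 194 = 2·97. Since 5557 ≡ 5 (mod 8), (2/5557) = -1. Now have -(97/5557).
97 ≡ 1 (mod 4), so quadratic reciprocity gives (97/5557) = (5557/97). Reduce: 5557 ≡ 28 (mod 97). Now have -(28/97).
Factor out 2: 28 = 2^2·7. Since 97 ≡ 1 (mod 8), (2/97) = +1, and (2/97)^2 = +1. Now have -(7/97).
97 ≡ 1 (mod 4), so quadratic reciprocity gives (7/97) = (97/7). Reduce: 97 ≡ 6 (mod 7). Now have -(6/7).
Factor out 2: 6 = 2·3. Since 7 ≡ 7 (mod 8), (2/7) = +1. Now have -(3/7).
Both 3 ≡ 3 and 7 ≡ 3 (mod 4), so reciprocity gives (3/7) = -(7/3). Reduce: 7 ≡ 1 (mod 3). Now have (1/3).
(1/3) = 1. Collecting the sign factors: 1.
The Legendre symbol is 1, so x^2 ≡ 194 (mod 5557) has solution.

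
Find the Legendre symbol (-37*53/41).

-1

By multiplicativity, (-37·53/41) = (-37/41)·(53/41).
First factor (-37/41):
(-37/41)
  = (4/41)    [-37 ≡ 4 mod 41]
  = (1/41)    [41 ≡ 1 mod 8 ⇒ (2/41)^2 = +1]
  = 1    [(1/41) = 1]
Second factor (53/41):
(53/41)
  = (12/41)    [53 ≡ 12 mod 41]
  = (3/41)    [41 ≡ 1 mod 8 ⇒ (2/41)^2 = +1]
  = (41/3)    [QR: 41 ≡ 1 mod 4, sign kept]
  = (2/3)    [41 ≡ 2 mod 3]
  = -(1/3)    [3 ≡ 3 mod 8 ⇒ (2/3) = -1]
  = -1    [(1/3) = 1]
Product: (1)·(-1) = -1.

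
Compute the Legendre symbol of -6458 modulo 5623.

Reduce the numerator: -6458 ≡ 4788 (mod 5623), so (-6458|5623) = (4788|5623).
Factor out 2: 4788 = 2^2·1197. Since 5623 ≡ 7 (mod 8), (2|5623) = +1, and (2|5623)^2 = +1. Now have (1197|5623).
1197 ≡ 1 (mod 4), so quadratic reciprocity gives (1197|5623) = (5623|1197). Reduce: 5623 ≡ 835 (mod 1197). Now have (835|1197).
1197 ≡ 1 (mod 4), so quadratic reciprocity gives (835|1197) = (1197|835). Reduce: 1197 ≡ 362 (mod 835). Now have (362|835).
Factor out 2: 362 = 2·181. Since 835 ≡ 3 (mod 8), (2|835) = -1. Now have -(181|835).
181 ≡ 1 (mod 4), so quadratic reciprocity gives (181|835) = (835|181). Reduce: 835 ≡ 111 (mod 181). Now have -(111|181).
181 ≡ 1 (mod 4), so quadratic reciprocity gives (111|181) = (181|111). Reduce: 181 ≡ 70 (mod 111). Now have -(70|111).
Factor out 2: 70 = 2·35. Since 111 ≡ 7 (mod 8), (2|111) = +1. Now have -(35|111).
Both 35 ≡ 3 and 111 ≡ 3 (mod 4), so reciprocity gives (35|111) = -(111|35). Reduce: 111 ≡ 6 (mod 35). Now have (6|35).
Factor out 2: 6 = 2·3. Since 35 ≡ 3 (mod 8), (2|35) = -1. Now have -(3|35).
Both 3 ≡ 3 and 35 ≡ 3 (mod 4), so reciprocity gives (3|35) = -(35|3). Reduce: 35 ≡ 2 (mod 3). Now have (2|3).
Factor out 2: 2 = 2. Since 3 ≡ 3 (mod 8), (2|3) = -1. Now have -(1|3).
(1|3) = 1. Collecting the sign factors: -1.

-1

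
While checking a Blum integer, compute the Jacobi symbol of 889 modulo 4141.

889 ≡ 1 (mod 4), so quadratic reciprocity gives (889 / 4141) = (4141 / 889). Reduce: 4141 ≡ 585 (mod 889). Now have (585 / 889).
585 ≡ 1 (mod 4), so quadratic reciprocity gives (585 / 889) = (889 / 585). Reduce: 889 ≡ 304 (mod 585). Now have (304 / 585).
Factor out 2: 304 = 2^4·19. Since 585 ≡ 1 (mod 8), (2 / 585) = +1, and (2 / 585)^4 = +1. Now have (19 / 585).
585 ≡ 1 (mod 4), so quadratic reciprocity gives (19 / 585) = (585 / 19). Reduce: 585 ≡ 15 (mod 19). Now have (15 / 19).
Both 15 ≡ 3 and 19 ≡ 3 (mod 4), so reciprocity gives (15 / 19) = -(19 / 15). Reduce: 19 ≡ 4 (mod 15). Now have -(4 / 15).
Factor out 2: 4 = 2^2. Since 15 ≡ 7 (mod 8), (2 / 15) = +1, and (2 / 15)^2 = +1. Now have -(1 / 15).
(1 / 15) = 1. Collecting the sign factors: -1.

-1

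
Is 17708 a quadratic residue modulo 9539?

Reduce the numerator: 17708 ≡ 8169 (mod 9539), so (17708|9539) = (8169|9539).
8169 ≡ 1 (mod 4), so quadratic reciprocity gives (8169|9539) = (9539|8169). Reduce: 9539 ≡ 1370 (mod 8169). Now have (1370|8169).
Factor out 2: 1370 = 2·685. Since 8169 ≡ 1 (mod 8), (2|8169) = +1. Now have (685|8169).
685 ≡ 1 (mod 4), so quadratic reciprocity gives (685|8169) = (8169|685). Reduce: 8169 ≡ 634 (mod 685). Now have (634|685).
Factor out 2: 634 = 2·317. Since 685 ≡ 5 (mod 8), (2|685) = -1. Now have -(317|685).
317 ≡ 1 (mod 4), so quadratic reciprocity gives (317|685) = (685|317). Reduce: 685 ≡ 51 (mod 317). Now have -(51|317).
317 ≡ 1 (mod 4), so quadratic reciprocity gives (51|317) = (317|51). Reduce: 317 ≡ 11 (mod 51). Now have -(11|51).
Both 11 ≡ 3 and 51 ≡ 3 (mod 4), so reciprocity gives (11|51) = -(51|11). Reduce: 51 ≡ 7 (mod 11). Now have (7|11).
Both 7 ≡ 3 and 11 ≡ 3 (mod 4), so reciprocity gives (7|11) = -(11|7). Reduce: 11 ≡ 4 (mod 7). Now have -(4|7).
Factor out 2: 4 = 2^2. Since 7 ≡ 7 (mod 8), (2|7) = +1, and (2|7)^2 = +1. Now have -(1|7).
(1|7) = 1. Collecting the sign factors: -1.
The Legendre symbol is -1, so x^2 ≡ 17708 (mod 9539) has no solution.

no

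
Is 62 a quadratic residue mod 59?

(62|59)
  = (3|59)    [62 ≡ 3 mod 59]
  = -(59|3)    [QR: both ≡ 3 mod 4, sign flips]
  = -(2|3)    [59 ≡ 2 mod 3]
  = (1|3)    [3 ≡ 3 mod 8 ⇒ (2|3) = -1]
  = 1    [(1|3) = 1]
The Legendre symbol is 1, so x^2 ≡ 62 (mod 59) has solution.

yes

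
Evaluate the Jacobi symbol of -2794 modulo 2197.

1

Pull out -1: (-2794/2197) = (-1/2197)·(2794/2197). Since 2197 ≡ 1 (mod 4), (-1/2197) = +1. Now have (2794/2197).
Reduce the numerator: 2794 ≡ 597 (mod 2197), so (2794/2197) = (597/2197).
597 ≡ 1 (mod 4), so quadratic reciprocity gives (597/2197) = (2197/597). Reduce: 2197 ≡ 406 (mod 597). Now have (406/597).
Factor out 2: 406 = 2·203. Since 597 ≡ 5 (mod 8), (2/597) = -1. Now have -(203/597).
597 ≡ 1 (mod 4), so quadratic reciprocity gives (203/597) = (597/203). Reduce: 597 ≡ 191 (mod 203). Now have -(191/203).
Both 191 ≡ 3 and 203 ≡ 3 (mod 4), so reciprocity gives (191/203) = -(203/191). Reduce: 203 ≡ 12 (mod 191). Now have (12/191).
Factor out 2: 12 = 2^2·3. Since 191 ≡ 7 (mod 8), (2/191) = +1, and (2/191)^2 = +1. Now have (3/191).
Both 3 ≡ 3 and 191 ≡ 3 (mod 4), so reciprocity gives (3/191) = -(191/3). Reduce: 191 ≡ 2 (mod 3). Now have -(2/3).
Factor out 2: 2 = 2. Since 3 ≡ 3 (mod 8), (2/3) = -1. Now have (1/3).
(1/3) = 1. Collecting the sign factors: 1.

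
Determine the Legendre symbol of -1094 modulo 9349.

(-1094/9349)
  = (8255/9349)    [-1094 ≡ 8255 mod 9349]
  = (9349/8255)    [QR: 9349 ≡ 1 mod 4, sign kept]
  = (1094/8255)    [9349 ≡ 1094 mod 8255]
  = (547/8255)    [8255 ≡ 7 mod 8 ⇒ (2/8255) = +1]
  = -(8255/547)    [QR: both ≡ 3 mod 4, sign flips]
  = -(50/547)    [8255 ≡ 50 mod 547]
  = (25/547)    [547 ≡ 3 mod 8 ⇒ (2/547) = -1]
  = (547/25)    [QR: 25 ≡ 1 mod 4, sign kept]
  = (22/25)    [547 ≡ 22 mod 25]
  = (11/25)    [25 ≡ 1 mod 8 ⇒ (2/25) = +1]
  = (25/11)    [QR: 25 ≡ 1 mod 4, sign kept]
  = (3/11)    [25 ≡ 3 mod 11]
  = -(11/3)    [QR: both ≡ 3 mod 4, sign flips]
  = -(2/3)    [11 ≡ 2 mod 3]
  = (1/3)    [3 ≡ 3 mod 8 ⇒ (2/3) = -1]
  = 1    [(1/3) = 1]

1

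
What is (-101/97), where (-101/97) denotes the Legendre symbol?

1

(-101/97)
  = (93/97)    [-101 ≡ 93 mod 97]
  = (97/93)    [QR: 93 ≡ 1 mod 4, sign kept]
  = (4/93)    [97 ≡ 4 mod 93]
  = (1/93)    [93 ≡ 5 mod 8 ⇒ (2/93)^2 = +1]
  = 1    [(1/93) = 1]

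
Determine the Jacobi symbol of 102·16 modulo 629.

0

By multiplicativity, (102·16/629) = (102/629)·(16/629).
First factor (102/629):
(102/629)
  = -(51/629)    [629 ≡ 5 mod 8 ⇒ (2/629) = -1]
  = -(629/51)    [QR: 629 ≡ 1 mod 4, sign kept]
  = -(17/51)    [629 ≡ 17 mod 51]
  = -(51/17)    [QR: 17 ≡ 1 mod 4, sign kept]
  = -(0/17)    [51 ≡ 0 mod 17]
  = 0    [numerator 0, gcd > 1]
Second factor (16/629):
(16/629)
  = (1/629)    [629 ≡ 5 mod 8 ⇒ (2/629)^4 = +1]
  = 1    [(1/629) = 1]
Product: (0)·(1) = 0.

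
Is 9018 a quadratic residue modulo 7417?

Reduce the numerator: 9018 ≡ 1601 (mod 7417), so (9018|7417) = (1601|7417).
1601 ≡ 1 (mod 4), so quadratic reciprocity gives (1601|7417) = (7417|1601). Reduce: 7417 ≡ 1013 (mod 1601). Now have (1013|1601).
1013 ≡ 1 (mod 4), so quadratic reciprocity gives (1013|1601) = (1601|1013). Reduce: 1601 ≡ 588 (mod 1013). Now have (588|1013).
Factor out 2: 588 = 2^2·147. Since 1013 ≡ 5 (mod 8), (2|1013) = -1, and (2|1013)^2 = +1. Now have (147|1013).
1013 ≡ 1 (mod 4), so quadratic reciprocity gives (147|1013) = (1013|147). Reduce: 1013 ≡ 131 (mod 147). Now have (131|147).
Both 131 ≡ 3 and 147 ≡ 3 (mod 4), so reciprocity gives (131|147) = -(147|131). Reduce: 147 ≡ 16 (mod 131). Now have -(16|131).
Factor out 2: 16 = 2^4. Since 131 ≡ 3 (mod 8), (2|131) = -1, and (2|131)^4 = +1. Now have -(1|131).
(1|131) = 1. Collecting the sign factors: -1.
(9018|7417) = -1, and 7417 is prime, so 9018 is not a quadratic residue mod 7417.

no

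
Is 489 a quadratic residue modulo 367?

yes

(489/367)
  = (122/367)    [489 ≡ 122 mod 367]
  = (61/367)    [367 ≡ 7 mod 8 ⇒ (2/367) = +1]
  = (367/61)    [QR: 61 ≡ 1 mod 4, sign kept]
  = (1/61)    [367 ≡ 1 mod 61]
  = 1    [(1/61) = 1]
(489/367) = 1, and 367 is prime, so 489 is a quadratic residue mod 367.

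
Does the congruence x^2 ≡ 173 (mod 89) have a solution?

(173|89)
  = (84|89)    [173 ≡ 84 mod 89]
  = (21|89)    [89 ≡ 1 mod 8 ⇒ (2|89)^2 = +1]
  = (89|21)    [QR: 21 ≡ 1 mod 4, sign kept]
  = (5|21)    [89 ≡ 5 mod 21]
  = (21|5)    [QR: 5 ≡ 1 mod 4, sign kept]
  = (1|5)    [21 ≡ 1 mod 5]
  = 1    [(1|5) = 1]
The Legendre symbol is 1, so x^2 ≡ 173 (mod 89) has solution.

yes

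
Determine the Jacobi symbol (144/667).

1

(144/667)
  = (9/667)    [667 ≡ 3 mod 8 ⇒ (2/667)^4 = +1]
  = (667/9)    [QR: 9 ≡ 1 mod 4, sign kept]
  = (1/9)    [667 ≡ 1 mod 9]
  = 1    [(1/9) = 1]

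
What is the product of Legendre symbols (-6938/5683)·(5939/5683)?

By multiplicativity, (-6938·5939/5683) = (-6938/5683)·(5939/5683).
First factor (-6938/5683):
Reduce the numerator: -6938 ≡ 4428 (mod 5683), so (-6938/5683) = (4428/5683).
Factor out 2: 4428 = 2^2·1107. Since 5683 ≡ 3 (mod 8), (2/5683) = -1, and (2/5683)^2 = +1. Now have (1107/5683).
Both 1107 ≡ 3 and 5683 ≡ 3 (mod 4), so reciprocity gives (1107/5683) = -(5683/1107). Reduce: 5683 ≡ 148 (mod 1107). Now have -(148/1107).
Factor out 2: 148 = 2^2·37. Since 1107 ≡ 3 (mod 8), (2/1107) = -1, and (2/1107)^2 = +1. Now have -(37/1107).
37 ≡ 1 (mod 4), so quadratic reciprocity gives (37/1107) = (1107/37). Reduce: 1107 ≡ 34 (mod 37). Now have -(34/37).
Factor out 2: 34 = 2·17. Since 37 ≡ 5 (mod 8), (2/37) = -1. Now have (17/37).
17 ≡ 1 (mod 4), so quadratic reciprocity gives (17/37) = (37/17). Reduce: 37 ≡ 3 (mod 17). Now have (3/17).
17 ≡ 1 (mod 4), so quadratic reciprocity gives (3/17) = (17/3). Reduce: 17 ≡ 2 (mod 3). Now have (2/3).
Factor out 2: 2 = 2. Since 3 ≡ 3 (mod 8), (2/3) = -1. Now have -(1/3).
(1/3) = 1. Collecting the sign factors: -1.
Second factor (5939/5683):
Reduce the numerator: 5939 ≡ 256 (mod 5683), so (5939/5683) = (256/5683).
Factor out 2: 256 = 2^8. Since 5683 ≡ 3 (mod 8), (2/5683) = -1, and (2/5683)^8 = +1. Now have (1/5683).
(1/5683) = 1. Collecting the sign factors: 1.
Product: (-1)·(1) = -1.

-1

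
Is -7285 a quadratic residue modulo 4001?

yes

(-7285/4001)
  = (717/4001)    [-7285 ≡ 717 mod 4001]
  = (4001/717)    [QR: 717 ≡ 1 mod 4, sign kept]
  = (416/717)    [4001 ≡ 416 mod 717]
  = -(13/717)    [717 ≡ 5 mod 8 ⇒ (2/717)^5 = -1]
  = -(717/13)    [QR: 13 ≡ 1 mod 4, sign kept]
  = -(2/13)    [717 ≡ 2 mod 13]
  = (1/13)    [13 ≡ 5 mod 8 ⇒ (2/13) = -1]
  = 1    [(1/13) = 1]
(-7285/4001) = 1, and 4001 is prime, so -7285 is a quadratic residue mod 4001.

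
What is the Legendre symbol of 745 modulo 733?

1

Reduce the numerator: 745 ≡ 12 (mod 733), so (745 / 733) = (12 / 733).
Factor out 2: 12 = 2^2·3. Since 733 ≡ 5 (mod 8), (2 / 733) = -1, and (2 / 733)^2 = +1. Now have (3 / 733).
733 ≡ 1 (mod 4), so quadratic reciprocity gives (3 / 733) = (733 / 3). Reduce: 733 ≡ 1 (mod 3). Now have (1 / 3).
(1 / 3) = 1. Collecting the sign factors: 1.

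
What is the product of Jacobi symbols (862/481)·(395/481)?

-1

By multiplicativity, (862·395/481) = (862/481)·(395/481).
First factor (862/481):
Reduce the numerator: 862 ≡ 381 (mod 481), so (862/481) = (381/481).
381 ≡ 1 (mod 4), so quadratic reciprocity gives (381/481) = (481/381). Reduce: 481 ≡ 100 (mod 381). Now have (100/381).
Factor out 2: 100 = 2^2·25. Since 381 ≡ 5 (mod 8), (2/381) = -1, and (2/381)^2 = +1. Now have (25/381).
25 ≡ 1 (mod 4), so quadratic reciprocity gives (25/381) = (381/25). Reduce: 381 ≡ 6 (mod 25). Now have (6/25).
Factor out 2: 6 = 2·3. Since 25 ≡ 1 (mod 8), (2/25) = +1. Now have (3/25).
25 ≡ 1 (mod 4), so quadratic reciprocity gives (3/25) = (25/3). Reduce: 25 ≡ 1 (mod 3). Now have (1/3).
(1/3) = 1. Collecting the sign factors: 1.
Second factor (395/481):
481 ≡ 1 (mod 4), so quadratic reciprocity gives (395/481) = (481/395). Reduce: 481 ≡ 86 (mod 395). Now have (86/395).
Factor out 2: 86 = 2·43. Since 395 ≡ 3 (mod 8), (2/395) = -1. Now have -(43/395).
Both 43 ≡ 3 and 395 ≡ 3 (mod 4), so reciprocity gives (43/395) = -(395/43). Reduce: 395 ≡ 8 (mod 43). Now have (8/43).
Factor out 2: 8 = 2^3. Since 43 ≡ 3 (mod 8), (2/43) = -1, and (2/43)^3 = -1. Now have -(1/43).
(1/43) = 1. Collecting the sign factors: -1.
Product: (1)·(-1) = -1.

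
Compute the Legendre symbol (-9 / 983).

Reduce the numerator: -9 ≡ 974 (mod 983), so (-9 / 983) = (974 / 983).
Factor out 2: 974 = 2·487. Since 983 ≡ 7 (mod 8), (2 / 983) = +1. Now have (487 / 983).
Both 487 ≡ 3 and 983 ≡ 3 (mod 4), so reciprocity gives (487 / 983) = -(983 / 487). Reduce: 983 ≡ 9 (mod 487). Now have -(9 / 487).
9 ≡ 1 (mod 4), so quadratic reciprocity gives (9 / 487) = (487 / 9). Reduce: 487 ≡ 1 (mod 9). Now have -(1 / 9).
(1 / 9) = 1. Collecting the sign factors: -1.

-1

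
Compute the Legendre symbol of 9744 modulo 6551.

-1

Reduce the numerator: 9744 ≡ 3193 (mod 6551), so (9744/6551) = (3193/6551).
3193 ≡ 1 (mod 4), so quadratic reciprocity gives (3193/6551) = (6551/3193). Reduce: 6551 ≡ 165 (mod 3193). Now have (165/3193).
165 ≡ 1 (mod 4), so quadratic reciprocity gives (165/3193) = (3193/165). Reduce: 3193 ≡ 58 (mod 165). Now have (58/165).
Factor out 2: 58 = 2·29. Since 165 ≡ 5 (mod 8), (2/165) = -1. Now have -(29/165).
29 ≡ 1 (mod 4), so quadratic reciprocity gives (29/165) = (165/29). Reduce: 165 ≡ 20 (mod 29). Now have -(20/29).
Factor out 2: 20 = 2^2·5. Since 29 ≡ 5 (mod 8), (2/29) = -1, and (2/29)^2 = +1. Now have -(5/29).
5 ≡ 1 (mod 4), so quadratic reciprocity gives (5/29) = (29/5). Reduce: 29 ≡ 4 (mod 5). Now have -(4/5).
Factor out 2: 4 = 2^2. Since 5 ≡ 5 (mod 8), (2/5) = -1, and (2/5)^2 = +1. Now have -(1/5).
(1/5) = 1. Collecting the sign factors: -1.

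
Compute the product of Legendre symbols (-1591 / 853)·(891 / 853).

By multiplicativity, (-1591·891 / 853) = (-1591 / 853)·(891 / 853).
First factor (-1591 / 853):
(-1591 / 853)
  = (1591 / 853)    [853 ≡ 1 mod 4 ⇒ (-1 / 853) = +1]
  = (738 / 853)    [1591 ≡ 738 mod 853]
  = -(369 / 853)    [853 ≡ 5 mod 8 ⇒ (2 / 853) = -1]
  = -(853 / 369)    [QR: 369 ≡ 1 mod 4, sign kept]
  = -(115 / 369)    [853 ≡ 115 mod 369]
  = -(369 / 115)    [QR: 369 ≡ 1 mod 4, sign kept]
  = -(24 / 115)    [369 ≡ 24 mod 115]
  = (3 / 115)    [115 ≡ 3 mod 8 ⇒ (2 / 115)^3 = -1]
  = -(115 / 3)    [QR: both ≡ 3 mod 4, sign flips]
  = -(1 / 3)    [115 ≡ 1 mod 3]
  = -1    [(1 / 3) = 1]
Second factor (891 / 853):
(891 / 853)
  = (38 / 853)    [891 ≡ 38 mod 853]
  = -(19 / 853)    [853 ≡ 5 mod 8 ⇒ (2 / 853) = -1]
  = -(853 / 19)    [QR: 853 ≡ 1 mod 4, sign kept]
  = -(17 / 19)    [853 ≡ 17 mod 19]
  = -(19 / 17)    [QR: 17 ≡ 1 mod 4, sign kept]
  = -(2 / 17)    [19 ≡ 2 mod 17]
  = -(1 / 17)    [17 ≡ 1 mod 8 ⇒ (2 / 17) = +1]
  = -1    [(1 / 17) = 1]
Product: (-1)·(-1) = 1.

1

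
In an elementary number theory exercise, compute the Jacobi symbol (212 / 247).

-1

(212 / 247)
  = (53 / 247)    [247 ≡ 7 mod 8 ⇒ (2 / 247)^2 = +1]
  = (247 / 53)    [QR: 53 ≡ 1 mod 4, sign kept]
  = (35 / 53)    [247 ≡ 35 mod 53]
  = (53 / 35)    [QR: 53 ≡ 1 mod 4, sign kept]
  = (18 / 35)    [53 ≡ 18 mod 35]
  = -(9 / 35)    [35 ≡ 3 mod 8 ⇒ (2 / 35) = -1]
  = -(35 / 9)    [QR: 9 ≡ 1 mod 4, sign kept]
  = -(8 / 9)    [35 ≡ 8 mod 9]
  = -(1 / 9)    [9 ≡ 1 mod 8 ⇒ (2 / 9)^3 = +1]
  = -1    [(1 / 9) = 1]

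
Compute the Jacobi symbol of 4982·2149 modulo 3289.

-1

By multiplicativity, (4982·2149|3289) = (4982|3289)·(2149|3289).
First factor (4982|3289):
Reduce the numerator: 4982 ≡ 1693 (mod 3289), so (4982|3289) = (1693|3289).
1693 ≡ 1 (mod 4), so quadratic reciprocity gives (1693|3289) = (3289|1693). Reduce: 3289 ≡ 1596 (mod 1693). Now have (1596|1693).
Factor out 2: 1596 = 2^2·399. Since 1693 ≡ 5 (mod 8), (2|1693) = -1, and (2|1693)^2 = +1. Now have (399|1693).
1693 ≡ 1 (mod 4), so quadratic reciprocity gives (399|1693) = (1693|399). Reduce: 1693 ≡ 97 (mod 399). Now have (97|399).
97 ≡ 1 (mod 4), so quadratic reciprocity gives (97|399) = (399|97). Reduce: 399 ≡ 11 (mod 97). Now have (11|97).
97 ≡ 1 (mod 4), so quadratic reciprocity gives (11|97) = (97|11). Reduce: 97 ≡ 9 (mod 11). Now have (9|11).
9 ≡ 1 (mod 4), so quadratic reciprocity gives (9|11) = (11|9). Reduce: 11 ≡ 2 (mod 9). Now have (2|9).
Factor out 2: 2 = 2. Since 9 ≡ 1 (mod 8), (2|9) = +1. Now have (1|9).
(1|9) = 1. Collecting the sign factors: 1.
Second factor (2149|3289):
2149 ≡ 1 (mod 4), so quadratic reciprocity gives (2149|3289) = (3289|2149). Reduce: 3289 ≡ 1140 (mod 2149). Now have (1140|2149).
Factor out 2: 1140 = 2^2·285. Since 2149 ≡ 5 (mod 8), (2|2149) = -1, and (2|2149)^2 = +1. Now have (285|2149).
285 ≡ 1 (mod 4), so quadratic reciprocity gives (285|2149) = (2149|285). Reduce: 2149 ≡ 154 (mod 285). Now have (154|285).
Factor out 2: 154 = 2·77. Since 285 ≡ 5 (mod 8), (2|285) = -1. Now have -(77|285).
77 ≡ 1 (mod 4), so quadratic reciprocity gives (77|285) = (285|77). Reduce: 285 ≡ 54 (mod 77). Now have -(54|77).
Factor out 2: 54 = 2·27. Since 77 ≡ 5 (mod 8), (2|77) = -1. Now have (27|77).
77 ≡ 1 (mod 4), so quadratic reciprocity gives (27|77) = (77|27). Reduce: 77 ≡ 23 (mod 27). Now have (23|27).
Both 23 ≡ 3 and 27 ≡ 3 (mod 4), so reciprocity gives (23|27) = -(27|23). Reduce: 27 ≡ 4 (mod 23). Now have -(4|23).
Factor out 2: 4 = 2^2. Since 23 ≡ 7 (mod 8), (2|23) = +1, and (2|23)^2 = +1. Now have -(1|23).
(1|23) = 1. Collecting the sign factors: -1.
Product: (1)·(-1) = -1.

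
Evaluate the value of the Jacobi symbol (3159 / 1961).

Reduce the numerator: 3159 ≡ 1198 (mod 1961), so (3159 / 1961) = (1198 / 1961).
Factor out 2: 1198 = 2·599. Since 1961 ≡ 1 (mod 8), (2 / 1961) = +1. Now have (599 / 1961).
1961 ≡ 1 (mod 4), so quadratic reciprocity gives (599 / 1961) = (1961 / 599). Reduce: 1961 ≡ 164 (mod 599). Now have (164 / 599).
Factor out 2: 164 = 2^2·41. Since 599 ≡ 7 (mod 8), (2 / 599) = +1, and (2 / 599)^2 = +1. Now have (41 / 599).
41 ≡ 1 (mod 4), so quadratic reciprocity gives (41 / 599) = (599 / 41). Reduce: 599 ≡ 25 (mod 41). Now have (25 / 41).
25 ≡ 1 (mod 4), so quadratic reciprocity gives (25 / 41) = (41 / 25). Reduce: 41 ≡ 16 (mod 25). Now have (16 / 25).
Factor out 2: 16 = 2^4. Since 25 ≡ 1 (mod 8), (2 / 25) = +1, and (2 / 25)^4 = +1. Now have (1 / 25).
(1 / 25) = 1. Collecting the sign factors: 1.

1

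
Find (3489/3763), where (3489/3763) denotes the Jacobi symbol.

(3489/3763)
  = (3763/3489)    [QR: 3489 ≡ 1 mod 4, sign kept]
  = (274/3489)    [3763 ≡ 274 mod 3489]
  = (137/3489)    [3489 ≡ 1 mod 8 ⇒ (2/3489) = +1]
  = (3489/137)    [QR: 137 ≡ 1 mod 4, sign kept]
  = (64/137)    [3489 ≡ 64 mod 137]
  = (1/137)    [137 ≡ 1 mod 8 ⇒ (2/137)^6 = +1]
  = 1    [(1/137) = 1]

1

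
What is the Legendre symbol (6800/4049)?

(6800/4049)
  = (2751/4049)    [6800 ≡ 2751 mod 4049]
  = (4049/2751)    [QR: 4049 ≡ 1 mod 4, sign kept]
  = (1298/2751)    [4049 ≡ 1298 mod 2751]
  = (649/2751)    [2751 ≡ 7 mod 8 ⇒ (2/2751) = +1]
  = (2751/649)    [QR: 649 ≡ 1 mod 4, sign kept]
  = (155/649)    [2751 ≡ 155 mod 649]
  = (649/155)    [QR: 649 ≡ 1 mod 4, sign kept]
  = (29/155)    [649 ≡ 29 mod 155]
  = (155/29)    [QR: 29 ≡ 1 mod 4, sign kept]
  = (10/29)    [155 ≡ 10 mod 29]
  = -(5/29)    [29 ≡ 5 mod 8 ⇒ (2/29) = -1]
  = -(29/5)    [QR: 5 ≡ 1 mod 4, sign kept]
  = -(4/5)    [29 ≡ 4 mod 5]
  = -(1/5)    [5 ≡ 5 mod 8 ⇒ (2/5)^2 = +1]
  = -1    [(1/5) = 1]

-1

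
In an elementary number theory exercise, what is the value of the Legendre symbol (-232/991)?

-1

(-232/991)
  = -(232/991)    [991 ≡ 3 mod 4 ⇒ (-1/991) = -1]
  = -(29/991)    [991 ≡ 7 mod 8 ⇒ (2/991)^3 = +1]
  = -(991/29)    [QR: 29 ≡ 1 mod 4, sign kept]
  = -(5/29)    [991 ≡ 5 mod 29]
  = -(29/5)    [QR: 5 ≡ 1 mod 4, sign kept]
  = -(4/5)    [29 ≡ 4 mod 5]
  = -(1/5)    [5 ≡ 5 mod 8 ⇒ (2/5)^2 = +1]
  = -1    [(1/5) = 1]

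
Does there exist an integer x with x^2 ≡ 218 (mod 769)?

no

(218|769)
  = (109|769)    [769 ≡ 1 mod 8 ⇒ (2|769) = +1]
  = (769|109)    [QR: 109 ≡ 1 mod 4, sign kept]
  = (6|109)    [769 ≡ 6 mod 109]
  = -(3|109)    [109 ≡ 5 mod 8 ⇒ (2|109) = -1]
  = -(109|3)    [QR: 109 ≡ 1 mod 4, sign kept]
  = -(1|3)    [109 ≡ 1 mod 3]
  = -1    [(1|3) = 1]
The Legendre symbol is -1, so x^2 ≡ 218 (mod 769) has no solution.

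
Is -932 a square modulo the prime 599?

Reduce the numerator: -932 ≡ 266 (mod 599), so (-932/599) = (266/599).
Factor out 2: 266 = 2·133. Since 599 ≡ 7 (mod 8), (2/599) = +1. Now have (133/599).
133 ≡ 1 (mod 4), so quadratic reciprocity gives (133/599) = (599/133). Reduce: 599 ≡ 67 (mod 133). Now have (67/133).
133 ≡ 1 (mod 4), so quadratic reciprocity gives (67/133) = (133/67). Reduce: 133 ≡ 66 (mod 67). Now have (66/67).
Factor out 2: 66 = 2·33. Since 67 ≡ 3 (mod 8), (2/67) = -1. Now have -(33/67).
33 ≡ 1 (mod 4), so quadratic reciprocity gives (33/67) = (67/33). Reduce: 67 ≡ 1 (mod 33). Now have -(1/33).
(1/33) = 1. Collecting the sign factors: -1.
The Legendre symbol is -1, so x^2 ≡ -932 (mod 599) has no solution.

no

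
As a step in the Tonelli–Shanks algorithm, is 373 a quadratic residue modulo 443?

yes

373 ≡ 1 (mod 4), so quadratic reciprocity gives (373/443) = (443/373). Reduce: 443 ≡ 70 (mod 373). Now have (70/373).
Factor out 2: 70 = 2·35. Since 373 ≡ 5 (mod 8), (2/373) = -1. Now have -(35/373).
373 ≡ 1 (mod 4), so quadratic reciprocity gives (35/373) = (373/35). Reduce: 373 ≡ 23 (mod 35). Now have -(23/35).
Both 23 ≡ 3 and 35 ≡ 3 (mod 4), so reciprocity gives (23/35) = -(35/23). Reduce: 35 ≡ 12 (mod 23). Now have (12/23).
Factor out 2: 12 = 2^2·3. Since 23 ≡ 7 (mod 8), (2/23) = +1, and (2/23)^2 = +1. Now have (3/23).
Both 3 ≡ 3 and 23 ≡ 3 (mod 4), so reciprocity gives (3/23) = -(23/3). Reduce: 23 ≡ 2 (mod 3). Now have -(2/3).
Factor out 2: 2 = 2. Since 3 ≡ 3 (mod 8), (2/3) = -1. Now have (1/3).
(1/3) = 1. Collecting the sign factors: 1.
(373/443) = 1, and 443 is prime, so 373 is a quadratic residue mod 443.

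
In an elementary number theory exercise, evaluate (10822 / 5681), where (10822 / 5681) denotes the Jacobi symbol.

Reduce the numerator: 10822 ≡ 5141 (mod 5681), so (10822 / 5681) = (5141 / 5681).
5141 ≡ 1 (mod 4), so quadratic reciprocity gives (5141 / 5681) = (5681 / 5141). Reduce: 5681 ≡ 540 (mod 5141). Now have (540 / 5141).
Factor out 2: 540 = 2^2·135. Since 5141 ≡ 5 (mod 8), (2 / 5141) = -1, and (2 / 5141)^2 = +1. Now have (135 / 5141).
5141 ≡ 1 (mod 4), so quadratic reciprocity gives (135 / 5141) = (5141 / 135). Reduce: 5141 ≡ 11 (mod 135). Now have (11 / 135).
Both 11 ≡ 3 and 135 ≡ 3 (mod 4), so reciprocity gives (11 / 135) = -(135 / 11). Reduce: 135 ≡ 3 (mod 11). Now have -(3 / 11).
Both 3 ≡ 3 and 11 ≡ 3 (mod 4), so reciprocity gives (3 / 11) = -(11 / 3). Reduce: 11 ≡ 2 (mod 3). Now have (2 / 3).
Factor out 2: 2 = 2. Since 3 ≡ 3 (mod 8), (2 / 3) = -1. Now have -(1 / 3).
(1 / 3) = 1. Collecting the sign factors: -1.

-1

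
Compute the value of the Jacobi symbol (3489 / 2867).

-1

(3489 / 2867)
  = (622 / 2867)    [3489 ≡ 622 mod 2867]
  = -(311 / 2867)    [2867 ≡ 3 mod 8 ⇒ (2 / 2867) = -1]
  = (2867 / 311)    [QR: both ≡ 3 mod 4, sign flips]
  = (68 / 311)    [2867 ≡ 68 mod 311]
  = (17 / 311)    [311 ≡ 7 mod 8 ⇒ (2 / 311)^2 = +1]
  = (311 / 17)    [QR: 17 ≡ 1 mod 4, sign kept]
  = (5 / 17)    [311 ≡ 5 mod 17]
  = (17 / 5)    [QR: 5 ≡ 1 mod 4, sign kept]
  = (2 / 5)    [17 ≡ 2 mod 5]
  = -(1 / 5)    [5 ≡ 5 mod 8 ⇒ (2 / 5) = -1]
  = -1    [(1 / 5) = 1]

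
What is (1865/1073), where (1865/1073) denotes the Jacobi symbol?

(1865/1073)
  = (792/1073)    [1865 ≡ 792 mod 1073]
  = (99/1073)    [1073 ≡ 1 mod 8 ⇒ (2/1073)^3 = +1]
  = (1073/99)    [QR: 1073 ≡ 1 mod 4, sign kept]
  = (83/99)    [1073 ≡ 83 mod 99]
  = -(99/83)    [QR: both ≡ 3 mod 4, sign flips]
  = -(16/83)    [99 ≡ 16 mod 83]
  = -(1/83)    [83 ≡ 3 mod 8 ⇒ (2/83)^4 = +1]
  = -1    [(1/83) = 1]

-1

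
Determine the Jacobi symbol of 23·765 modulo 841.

1

By multiplicativity, (23·765|841) = (23|841)·(765|841).
First factor (23|841):
841 ≡ 1 (mod 4), so quadratic reciprocity gives (23|841) = (841|23). Reduce: 841 ≡ 13 (mod 23). Now have (13|23).
13 ≡ 1 (mod 4), so quadratic reciprocity gives (13|23) = (23|13). Reduce: 23 ≡ 10 (mod 13). Now have (10|13).
Factor out 2: 10 = 2·5. Since 13 ≡ 5 (mod 8), (2|13) = -1. Now have -(5|13).
5 ≡ 1 (mod 4), so quadratic reciprocity gives (5|13) = (13|5). Reduce: 13 ≡ 3 (mod 5). Now have -(3|5).
5 ≡ 1 (mod 4), so quadratic reciprocity gives (3|5) = (5|3). Reduce: 5 ≡ 2 (mod 3). Now have -(2|3).
Factor out 2: 2 = 2. Since 3 ≡ 3 (mod 8), (2|3) = -1. Now have (1|3).
(1|3) = 1. Collecting the sign factors: 1.
Second factor (765|841):
765 ≡ 1 (mod 4), so quadratic reciprocity gives (765|841) = (841|765). Reduce: 841 ≡ 76 (mod 765). Now have (76|765).
Factor out 2: 76 = 2^2·19. Since 765 ≡ 5 (mod 8), (2|765) = -1, and (2|765)^2 = +1. Now have (19|765).
765 ≡ 1 (mod 4), so quadratic reciprocity gives (19|765) = (765|19). Reduce: 765 ≡ 5 (mod 19). Now have (5|19).
5 ≡ 1 (mod 4), so quadratic reciprocity gives (5|19) = (19|5). Reduce: 19 ≡ 4 (mod 5). Now have (4|5).
Factor out 2: 4 = 2^2. Since 5 ≡ 5 (mod 8), (2|5) = -1, and (2|5)^2 = +1. Now have (1|5).
(1|5) = 1. Collecting the sign factors: 1.
Product: (1)·(1) = 1.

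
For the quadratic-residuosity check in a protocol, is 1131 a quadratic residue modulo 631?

yes

Reduce the numerator: 1131 ≡ 500 (mod 631), so (1131/631) = (500/631).
Factor out 2: 500 = 2^2·125. Since 631 ≡ 7 (mod 8), (2/631) = +1, and (2/631)^2 = +1. Now have (125/631).
125 ≡ 1 (mod 4), so quadratic reciprocity gives (125/631) = (631/125). Reduce: 631 ≡ 6 (mod 125). Now have (6/125).
Factor out 2: 6 = 2·3. Since 125 ≡ 5 (mod 8), (2/125) = -1. Now have -(3/125).
125 ≡ 1 (mod 4), so quadratic reciprocity gives (3/125) = (125/3). Reduce: 125 ≡ 2 (mod 3). Now have -(2/3).
Factor out 2: 2 = 2. Since 3 ≡ 3 (mod 8), (2/3) = -1. Now have (1/3).
(1/3) = 1. Collecting the sign factors: 1.
(1131/631) = 1, and 631 is prime, so 1131 is a quadratic residue mod 631.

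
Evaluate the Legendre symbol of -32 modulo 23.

-1

(-32|23)
  = (14|23)    [-32 ≡ 14 mod 23]
  = (7|23)    [23 ≡ 7 mod 8 ⇒ (2|23) = +1]
  = -(23|7)    [QR: both ≡ 3 mod 4, sign flips]
  = -(2|7)    [23 ≡ 2 mod 7]
  = -(1|7)    [7 ≡ 7 mod 8 ⇒ (2|7) = +1]
  = -1    [(1|7) = 1]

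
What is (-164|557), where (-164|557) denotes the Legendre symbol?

(-164|557)
  = (164|557)    [557 ≡ 1 mod 4 ⇒ (-1|557) = +1]
  = (41|557)    [557 ≡ 5 mod 8 ⇒ (2|557)^2 = +1]
  = (557|41)    [QR: 41 ≡ 1 mod 4, sign kept]
  = (24|41)    [557 ≡ 24 mod 41]
  = (3|41)    [41 ≡ 1 mod 8 ⇒ (2|41)^3 = +1]
  = (41|3)    [QR: 41 ≡ 1 mod 4, sign kept]
  = (2|3)    [41 ≡ 2 mod 3]
  = -(1|3)    [3 ≡ 3 mod 8 ⇒ (2|3) = -1]
  = -1    [(1|3) = 1]

-1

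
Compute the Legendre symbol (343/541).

1

(343/541)
  = (541/343)    [QR: 541 ≡ 1 mod 4, sign kept]
  = (198/343)    [541 ≡ 198 mod 343]
  = (99/343)    [343 ≡ 7 mod 8 ⇒ (2/343) = +1]
  = -(343/99)    [QR: both ≡ 3 mod 4, sign flips]
  = -(46/99)    [343 ≡ 46 mod 99]
  = (23/99)    [99 ≡ 3 mod 8 ⇒ (2/99) = -1]
  = -(99/23)    [QR: both ≡ 3 mod 4, sign flips]
  = -(7/23)    [99 ≡ 7 mod 23]
  = (23/7)    [QR: both ≡ 3 mod 4, sign flips]
  = (2/7)    [23 ≡ 2 mod 7]
  = (1/7)    [7 ≡ 7 mod 8 ⇒ (2/7) = +1]
  = 1    [(1/7) = 1]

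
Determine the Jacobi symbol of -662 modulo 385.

1

(-662/385)
  = (662/385)    [385 ≡ 1 mod 4 ⇒ (-1/385) = +1]
  = (277/385)    [662 ≡ 277 mod 385]
  = (385/277)    [QR: 277 ≡ 1 mod 4, sign kept]
  = (108/277)    [385 ≡ 108 mod 277]
  = (27/277)    [277 ≡ 5 mod 8 ⇒ (2/277)^2 = +1]
  = (277/27)    [QR: 277 ≡ 1 mod 4, sign kept]
  = (7/27)    [277 ≡ 7 mod 27]
  = -(27/7)    [QR: both ≡ 3 mod 4, sign flips]
  = -(6/7)    [27 ≡ 6 mod 7]
  = -(3/7)    [7 ≡ 7 mod 8 ⇒ (2/7) = +1]
  = (7/3)    [QR: both ≡ 3 mod 4, sign flips]
  = (1/3)    [7 ≡ 1 mod 3]
  = 1    [(1/3) = 1]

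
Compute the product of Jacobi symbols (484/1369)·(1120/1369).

By multiplicativity, (484·1120/1369) = (484/1369)·(1120/1369).
First factor (484/1369):
(484/1369)
  = (121/1369)    [1369 ≡ 1 mod 8 ⇒ (2/1369)^2 = +1]
  = (1369/121)    [QR: 121 ≡ 1 mod 4, sign kept]
  = (38/121)    [1369 ≡ 38 mod 121]
  = (19/121)    [121 ≡ 1 mod 8 ⇒ (2/121) = +1]
  = (121/19)    [QR: 121 ≡ 1 mod 4, sign kept]
  = (7/19)    [121 ≡ 7 mod 19]
  = -(19/7)    [QR: both ≡ 3 mod 4, sign flips]
  = -(5/7)    [19 ≡ 5 mod 7]
  = -(7/5)    [QR: 5 ≡ 1 mod 4, sign kept]
  = -(2/5)    [7 ≡ 2 mod 5]
  = (1/5)    [5 ≡ 5 mod 8 ⇒ (2/5) = -1]
  = 1    [(1/5) = 1]
Second factor (1120/1369):
(1120/1369)
  = (35/1369)    [1369 ≡ 1 mod 8 ⇒ (2/1369)^5 = +1]
  = (1369/35)    [QR: 1369 ≡ 1 mod 4, sign kept]
  = (4/35)    [1369 ≡ 4 mod 35]
  = (1/35)    [35 ≡ 3 mod 8 ⇒ (2/35)^2 = +1]
  = 1    [(1/35) = 1]
Product: (1)·(1) = 1.

1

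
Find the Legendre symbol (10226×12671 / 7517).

By multiplicativity, (10226·12671 / 7517) = (10226 / 7517)·(12671 / 7517).
First factor (10226 / 7517):
(10226 / 7517)
  = (2709 / 7517)    [10226 ≡ 2709 mod 7517]
  = (7517 / 2709)    [QR: 2709 ≡ 1 mod 4, sign kept]
  = (2099 / 2709)    [7517 ≡ 2099 mod 2709]
  = (2709 / 2099)    [QR: 2709 ≡ 1 mod 4, sign kept]
  = (610 / 2099)    [2709 ≡ 610 mod 2099]
  = -(305 / 2099)    [2099 ≡ 3 mod 8 ⇒ (2 / 2099) = -1]
  = -(2099 / 305)    [QR: 305 ≡ 1 mod 4, sign kept]
  = -(269 / 305)    [2099 ≡ 269 mod 305]
  = -(305 / 269)    [QR: 269 ≡ 1 mod 4, sign kept]
  = -(36 / 269)    [305 ≡ 36 mod 269]
  = -(9 / 269)    [269 ≡ 5 mod 8 ⇒ (2 / 269)^2 = +1]
  = -(269 / 9)    [QR: 9 ≡ 1 mod 4, sign kept]
  = -(8 / 9)    [269 ≡ 8 mod 9]
  = -(1 / 9)    [9 ≡ 1 mod 8 ⇒ (2 / 9)^3 = +1]
  = -1    [(1 / 9) = 1]
Second factor (12671 / 7517):
(12671 / 7517)
  = (5154 / 7517)    [12671 ≡ 5154 mod 7517]
  = -(2577 / 7517)    [7517 ≡ 5 mod 8 ⇒ (2 / 7517) = -1]
  = -(7517 / 2577)    [QR: 2577 ≡ 1 mod 4, sign kept]
  = -(2363 / 2577)    [7517 ≡ 2363 mod 2577]
  = -(2577 / 2363)    [QR: 2577 ≡ 1 mod 4, sign kept]
  = -(214 / 2363)    [2577 ≡ 214 mod 2363]
  = (107 / 2363)    [2363 ≡ 3 mod 8 ⇒ (2 / 2363) = -1]
  = -(2363 / 107)    [QR: both ≡ 3 mod 4, sign flips]
  = -(9 / 107)    [2363 ≡ 9 mod 107]
  = -(107 / 9)    [QR: 9 ≡ 1 mod 4, sign kept]
  = -(8 / 9)    [107 ≡ 8 mod 9]
  = -(1 / 9)    [9 ≡ 1 mod 8 ⇒ (2 / 9)^3 = +1]
  = -1    [(1 / 9) = 1]
Product: (-1)·(-1) = 1.

1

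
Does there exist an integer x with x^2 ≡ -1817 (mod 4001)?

Reduce the numerator: -1817 ≡ 2184 (mod 4001), so (-1817|4001) = (2184|4001).
Factor out 2: 2184 = 2^3·273. Since 4001 ≡ 1 (mod 8), (2|4001) = +1, and (2|4001)^3 = +1. Now have (273|4001).
273 ≡ 1 (mod 4), so quadratic reciprocity gives (273|4001) = (4001|273). Reduce: 4001 ≡ 179 (mod 273). Now have (179|273).
273 ≡ 1 (mod 4), so quadratic reciprocity gives (179|273) = (273|179). Reduce: 273 ≡ 94 (mod 179). Now have (94|179).
Factor out 2: 94 = 2·47. Since 179 ≡ 3 (mod 8), (2|179) = -1. Now have -(47|179).
Both 47 ≡ 3 and 179 ≡ 3 (mod 4), so reciprocity gives (47|179) = -(179|47). Reduce: 179 ≡ 38 (mod 47). Now have (38|47).
Factor out 2: 38 = 2·19. Since 47 ≡ 7 (mod 8), (2|47) = +1. Now have (19|47).
Both 19 ≡ 3 and 47 ≡ 3 (mod 4), so reciprocity gives (19|47) = -(47|19). Reduce: 47 ≡ 9 (mod 19). Now have -(9|19).
9 ≡ 1 (mod 4), so quadratic reciprocity gives (9|19) = (19|9). Reduce: 19 ≡ 1 (mod 9). Now have -(1|9).
(1|9) = 1. Collecting the sign factors: -1.
The Legendre symbol is -1, so x^2 ≡ -1817 (mod 4001) has no solution.

no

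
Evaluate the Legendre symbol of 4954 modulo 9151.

(4954/9151)
  = (2477/9151)    [9151 ≡ 7 mod 8 ⇒ (2/9151) = +1]
  = (9151/2477)    [QR: 2477 ≡ 1 mod 4, sign kept]
  = (1720/2477)    [9151 ≡ 1720 mod 2477]
  = -(215/2477)    [2477 ≡ 5 mod 8 ⇒ (2/2477)^3 = -1]
  = -(2477/215)    [QR: 2477 ≡ 1 mod 4, sign kept]
  = -(112/215)    [2477 ≡ 112 mod 215]
  = -(7/215)    [215 ≡ 7 mod 8 ⇒ (2/215)^4 = +1]
  = (215/7)    [QR: both ≡ 3 mod 4, sign flips]
  = (5/7)    [215 ≡ 5 mod 7]
  = (7/5)    [QR: 5 ≡ 1 mod 4, sign kept]
  = (2/5)    [7 ≡ 2 mod 5]
  = -(1/5)    [5 ≡ 5 mod 8 ⇒ (2/5) = -1]
  = -1    [(1/5) = 1]

-1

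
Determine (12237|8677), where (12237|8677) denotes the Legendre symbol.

(12237|8677)
  = (3560|8677)    [12237 ≡ 3560 mod 8677]
  = -(445|8677)    [8677 ≡ 5 mod 8 ⇒ (2|8677)^3 = -1]
  = -(8677|445)    [QR: 445 ≡ 1 mod 4, sign kept]
  = -(222|445)    [8677 ≡ 222 mod 445]
  = (111|445)    [445 ≡ 5 mod 8 ⇒ (2|445) = -1]
  = (445|111)    [QR: 445 ≡ 1 mod 4, sign kept]
  = (1|111)    [445 ≡ 1 mod 111]
  = 1    [(1|111) = 1]

1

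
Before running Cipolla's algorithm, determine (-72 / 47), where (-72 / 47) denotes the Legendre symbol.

(-72 / 47)
  = (22 / 47)    [-72 ≡ 22 mod 47]
  = (11 / 47)    [47 ≡ 7 mod 8 ⇒ (2 / 47) = +1]
  = -(47 / 11)    [QR: both ≡ 3 mod 4, sign flips]
  = -(3 / 11)    [47 ≡ 3 mod 11]
  = (11 / 3)    [QR: both ≡ 3 mod 4, sign flips]
  = (2 / 3)    [11 ≡ 2 mod 3]
  = -(1 / 3)    [3 ≡ 3 mod 8 ⇒ (2 / 3) = -1]
  = -1    [(1 / 3) = 1]

-1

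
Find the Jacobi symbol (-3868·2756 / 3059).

-1

By multiplicativity, (-3868·2756 / 3059) = (-3868 / 3059)·(2756 / 3059).
First factor (-3868 / 3059):
(-3868 / 3059)
  = -(3868 / 3059)    [3059 ≡ 3 mod 4 ⇒ (-1 / 3059) = -1]
  = -(809 / 3059)    [3868 ≡ 809 mod 3059]
  = -(3059 / 809)    [QR: 809 ≡ 1 mod 4, sign kept]
  = -(632 / 809)    [3059 ≡ 632 mod 809]
  = -(79 / 809)    [809 ≡ 1 mod 8 ⇒ (2 / 809)^3 = +1]
  = -(809 / 79)    [QR: 809 ≡ 1 mod 4, sign kept]
  = -(19 / 79)    [809 ≡ 19 mod 79]
  = (79 / 19)    [QR: both ≡ 3 mod 4, sign flips]
  = (3 / 19)    [79 ≡ 3 mod 19]
  = -(19 / 3)    [QR: both ≡ 3 mod 4, sign flips]
  = -(1 / 3)    [19 ≡ 1 mod 3]
  = -1    [(1 / 3) = 1]
Second factor (2756 / 3059):
(2756 / 3059)
  = (689 / 3059)    [3059 ≡ 3 mod 8 ⇒ (2 / 3059)^2 = +1]
  = (3059 / 689)    [QR: 689 ≡ 1 mod 4, sign kept]
  = (303 / 689)    [3059 ≡ 303 mod 689]
  = (689 / 303)    [QR: 689 ≡ 1 mod 4, sign kept]
  = (83 / 303)    [689 ≡ 83 mod 303]
  = -(303 / 83)    [QR: both ≡ 3 mod 4, sign flips]
  = -(54 / 83)    [303 ≡ 54 mod 83]
  = (27 / 83)    [83 ≡ 3 mod 8 ⇒ (2 / 83) = -1]
  = -(83 / 27)    [QR: both ≡ 3 mod 4, sign flips]
  = -(2 / 27)    [83 ≡ 2 mod 27]
  = (1 / 27)    [27 ≡ 3 mod 8 ⇒ (2 / 27) = -1]
  = 1    [(1 / 27) = 1]
Product: (-1)·(1) = -1.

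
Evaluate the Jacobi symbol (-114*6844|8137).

1

By multiplicativity, (-114·6844|8137) = (-114|8137)·(6844|8137).
First factor (-114|8137):
Pull out -1: (-114|8137) = (-1|8137)·(114|8137). Since 8137 ≡ 1 (mod 4), (-1|8137) = +1. Now have (114|8137).
Factor out 2: 114 = 2·57. Since 8137 ≡ 1 (mod 8), (2|8137) = +1. Now have (57|8137).
57 ≡ 1 (mod 4), so quadratic reciprocity gives (57|8137) = (8137|57). Reduce: 8137 ≡ 43 (mod 57). Now have (43|57).
57 ≡ 1 (mod 4), so quadratic reciprocity gives (43|57) = (57|43). Reduce: 57 ≡ 14 (mod 43). Now have (14|43).
Factor out 2: 14 = 2·7. Since 43 ≡ 3 (mod 8), (2|43) = -1. Now have -(7|43).
Both 7 ≡ 3 and 43 ≡ 3 (mod 4), so reciprocity gives (7|43) = -(43|7). Reduce: 43 ≡ 1 (mod 7). Now have (1|7).
(1|7) = 1. Collecting the sign factors: 1.
Second factor (6844|8137):
Factor out 2: 6844 = 2^2·1711. Since 8137 ≡ 1 (mod 8), (2|8137) = +1, and (2|8137)^2 = +1. Now have (1711|8137).
8137 ≡ 1 (mod 4), so quadratic reciprocity gives (1711|8137) = (8137|1711). Reduce: 8137 ≡ 1293 (mod 1711). Now have (1293|1711).
1293 ≡ 1 (mod 4), so quadratic reciprocity gives (1293|1711) = (1711|1293). Reduce: 1711 ≡ 418 (mod 1293). Now have (418|1293).
Factor out 2: 418 = 2·209. Since 1293 ≡ 5 (mod 8), (2|1293) = -1. Now have -(209|1293).
209 ≡ 1 (mod 4), so quadratic reciprocity gives (209|1293) = (1293|209). Reduce: 1293 ≡ 39 (mod 209). Now have -(39|209).
209 ≡ 1 (mod 4), so quadratic reciprocity gives (39|209) = (209|39). Reduce: 209 ≡ 14 (mod 39). Now have -(14|39).
Factor out 2: 14 = 2·7. Since 39 ≡ 7 (mod 8), (2|39) = +1. Now have -(7|39).
Both 7 ≡ 3 and 39 ≡ 3 (mod 4), so reciprocity gives (7|39) = -(39|7). Reduce: 39 ≡ 4 (mod 7). Now have (4|7).
Factor out 2: 4 = 2^2. Since 7 ≡ 7 (mod 8), (2|7) = +1, and (2|7)^2 = +1. Now have (1|7).
(1|7) = 1. Collecting the sign factors: 1.
Product: (1)·(1) = 1.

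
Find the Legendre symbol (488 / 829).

Factor out 2: 488 = 2^3·61. Since 829 ≡ 5 (mod 8), (2 / 829) = -1, and (2 / 829)^3 = -1. Now have -(61 / 829).
61 ≡ 1 (mod 4), so quadratic reciprocity gives (61 / 829) = (829 / 61). Reduce: 829 ≡ 36 (mod 61). Now have -(36 / 61).
Factor out 2: 36 = 2^2·9. Since 61 ≡ 5 (mod 8), (2 / 61) = -1, and (2 / 61)^2 = +1. Now have -(9 / 61).
9 ≡ 1 (mod 4), so quadratic reciprocity gives (9 / 61) = (61 / 9). Reduce: 61 ≡ 7 (mod 9). Now have -(7 / 9).
9 ≡ 1 (mod 4), so quadratic reciprocity gives (7 / 9) = (9 / 7). Reduce: 9 ≡ 2 (mod 7). Now have -(2 / 7).
Factor out 2: 2 = 2. Since 7 ≡ 7 (mod 8), (2 / 7) = +1. Now have -(1 / 7).
(1 / 7) = 1. Collecting the sign factors: -1.

-1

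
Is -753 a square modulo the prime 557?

Reduce the numerator: -753 ≡ 361 (mod 557), so (-753|557) = (361|557).
361 ≡ 1 (mod 4), so quadratic reciprocity gives (361|557) = (557|361). Reduce: 557 ≡ 196 (mod 361). Now have (196|361).
Factor out 2: 196 = 2^2·49. Since 361 ≡ 1 (mod 8), (2|361) = +1, and (2|361)^2 = +1. Now have (49|361).
49 ≡ 1 (mod 4), so quadratic reciprocity gives (49|361) = (361|49). Reduce: 361 ≡ 18 (mod 49). Now have (18|49).
Factor out 2: 18 = 2·9. Since 49 ≡ 1 (mod 8), (2|49) = +1. Now have (9|49).
9 ≡ 1 (mod 4), so quadratic reciprocity gives (9|49) = (49|9). Reduce: 49 ≡ 4 (mod 9). Now have (4|9).
Factor out 2: 4 = 2^2. Since 9 ≡ 1 (mod 8), (2|9) = +1, and (2|9)^2 = +1. Now have (1|9).
(1|9) = 1. Collecting the sign factors: 1.
(-753|557) = 1, and 557 is prime, so -753 is a quadratic residue mod 557.

yes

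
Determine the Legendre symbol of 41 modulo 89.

(41|89)
  = (89|41)    [QR: 41 ≡ 1 mod 4, sign kept]
  = (7|41)    [89 ≡ 7 mod 41]
  = (41|7)    [QR: 41 ≡ 1 mod 4, sign kept]
  = (6|7)    [41 ≡ 6 mod 7]
  = (3|7)    [7 ≡ 7 mod 8 ⇒ (2|7) = +1]
  = -(7|3)    [QR: both ≡ 3 mod 4, sign flips]
  = -(1|3)    [7 ≡ 1 mod 3]
  = -1    [(1|3) = 1]

-1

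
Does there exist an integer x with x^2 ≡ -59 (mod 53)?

yes

(-59/53)
  = (59/53)    [53 ≡ 1 mod 4 ⇒ (-1/53) = +1]
  = (6/53)    [59 ≡ 6 mod 53]
  = -(3/53)    [53 ≡ 5 mod 8 ⇒ (2/53) = -1]
  = -(53/3)    [QR: 53 ≡ 1 mod 4, sign kept]
  = -(2/3)    [53 ≡ 2 mod 3]
  = (1/3)    [3 ≡ 3 mod 8 ⇒ (2/3) = -1]
  = 1    [(1/3) = 1]
The Legendre symbol is 1, so x^2 ≡ -59 (mod 53) has solution.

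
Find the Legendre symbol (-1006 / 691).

-1

Reduce the numerator: -1006 ≡ 376 (mod 691), so (-1006 / 691) = (376 / 691).
Factor out 2: 376 = 2^3·47. Since 691 ≡ 3 (mod 8), (2 / 691) = -1, and (2 / 691)^3 = -1. Now have -(47 / 691).
Both 47 ≡ 3 and 691 ≡ 3 (mod 4), so reciprocity gives (47 / 691) = -(691 / 47). Reduce: 691 ≡ 33 (mod 47). Now have (33 / 47).
33 ≡ 1 (mod 4), so quadratic reciprocity gives (33 / 47) = (47 / 33). Reduce: 47 ≡ 14 (mod 33). Now have (14 / 33).
Factor out 2: 14 = 2·7. Since 33 ≡ 1 (mod 8), (2 / 33) = +1. Now have (7 / 33).
33 ≡ 1 (mod 4), so quadratic reciprocity gives (7 / 33) = (33 / 7). Reduce: 33 ≡ 5 (mod 7). Now have (5 / 7).
5 ≡ 1 (mod 4), so quadratic reciprocity gives (5 / 7) = (7 / 5). Reduce: 7 ≡ 2 (mod 5). Now have (2 / 5).
Factor out 2: 2 = 2. Since 5 ≡ 5 (mod 8), (2 / 5) = -1. Now have -(1 / 5).
(1 / 5) = 1. Collecting the sign factors: -1.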